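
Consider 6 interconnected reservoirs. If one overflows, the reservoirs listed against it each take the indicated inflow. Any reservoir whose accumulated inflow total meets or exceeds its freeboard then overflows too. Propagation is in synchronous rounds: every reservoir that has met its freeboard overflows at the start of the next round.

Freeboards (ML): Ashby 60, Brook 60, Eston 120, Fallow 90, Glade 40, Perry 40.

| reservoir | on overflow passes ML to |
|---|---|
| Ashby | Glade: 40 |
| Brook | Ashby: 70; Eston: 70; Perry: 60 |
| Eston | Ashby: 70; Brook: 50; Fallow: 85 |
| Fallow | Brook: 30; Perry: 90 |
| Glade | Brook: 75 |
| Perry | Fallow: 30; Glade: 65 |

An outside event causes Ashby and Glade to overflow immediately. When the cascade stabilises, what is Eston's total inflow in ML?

Round 1 — Ashby, Glade overflow (initial).
  Brook: +75 → 75 ≥ 60
Round 2 — Brook overflows.
  Eston: +70 → 70 < 120
  Perry: +60 → 60 ≥ 40
Round 3 — Perry overflows.
  Fallow: +30 → 30 < 90
No further overflows.

70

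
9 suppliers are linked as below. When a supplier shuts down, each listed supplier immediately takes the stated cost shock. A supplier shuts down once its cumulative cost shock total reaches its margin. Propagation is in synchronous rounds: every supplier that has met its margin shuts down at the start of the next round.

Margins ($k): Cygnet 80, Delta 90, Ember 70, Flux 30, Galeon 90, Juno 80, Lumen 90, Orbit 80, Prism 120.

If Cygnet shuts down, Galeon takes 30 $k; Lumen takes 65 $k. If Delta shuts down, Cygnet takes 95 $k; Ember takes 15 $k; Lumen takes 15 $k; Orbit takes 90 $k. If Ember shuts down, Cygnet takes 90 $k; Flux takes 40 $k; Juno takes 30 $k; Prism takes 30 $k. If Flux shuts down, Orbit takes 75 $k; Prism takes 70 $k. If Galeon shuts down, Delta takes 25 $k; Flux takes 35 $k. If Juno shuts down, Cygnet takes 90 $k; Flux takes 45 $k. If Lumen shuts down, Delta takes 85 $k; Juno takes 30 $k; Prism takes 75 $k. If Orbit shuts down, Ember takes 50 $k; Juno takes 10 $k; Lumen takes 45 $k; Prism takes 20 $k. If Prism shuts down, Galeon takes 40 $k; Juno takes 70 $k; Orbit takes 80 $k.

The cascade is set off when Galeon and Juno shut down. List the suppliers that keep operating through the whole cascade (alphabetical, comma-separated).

Round 1 — Galeon, Juno shut down (initial).
  Cygnet: +90 → 90 ≥ 80
  Delta: +25 → 25 < 90
  Flux: +35+45 → 80 ≥ 30
Round 2 — Cygnet, Flux shut down.
  Lumen: +65 → 65 < 90
  Orbit: +75 → 75 < 80
  Prism: +70 → 70 < 120
No further shutdowns.

Delta, Ember, Lumen, Orbit, Prism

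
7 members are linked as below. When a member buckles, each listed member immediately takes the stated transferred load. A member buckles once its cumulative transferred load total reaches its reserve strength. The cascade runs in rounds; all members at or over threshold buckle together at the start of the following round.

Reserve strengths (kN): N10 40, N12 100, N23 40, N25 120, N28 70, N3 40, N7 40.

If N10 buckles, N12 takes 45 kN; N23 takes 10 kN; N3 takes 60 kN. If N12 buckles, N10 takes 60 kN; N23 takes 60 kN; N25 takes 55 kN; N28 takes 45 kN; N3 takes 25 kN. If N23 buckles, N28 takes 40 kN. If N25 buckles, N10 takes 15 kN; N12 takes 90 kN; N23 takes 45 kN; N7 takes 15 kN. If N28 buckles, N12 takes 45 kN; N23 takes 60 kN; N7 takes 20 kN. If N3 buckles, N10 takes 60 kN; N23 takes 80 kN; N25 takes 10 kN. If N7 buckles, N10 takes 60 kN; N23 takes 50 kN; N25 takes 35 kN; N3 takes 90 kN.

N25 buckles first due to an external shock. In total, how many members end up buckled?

2

Round 1 — N25 buckles (initial).
  N10: +15 → 15 < 40
  N12: +90 → 90 < 100
  N23: +45 → 45 ≥ 40
  N7: +15 → 15 < 40
Round 2 — N23 buckles.
  N28: +40 → 40 < 70
No further bucklings.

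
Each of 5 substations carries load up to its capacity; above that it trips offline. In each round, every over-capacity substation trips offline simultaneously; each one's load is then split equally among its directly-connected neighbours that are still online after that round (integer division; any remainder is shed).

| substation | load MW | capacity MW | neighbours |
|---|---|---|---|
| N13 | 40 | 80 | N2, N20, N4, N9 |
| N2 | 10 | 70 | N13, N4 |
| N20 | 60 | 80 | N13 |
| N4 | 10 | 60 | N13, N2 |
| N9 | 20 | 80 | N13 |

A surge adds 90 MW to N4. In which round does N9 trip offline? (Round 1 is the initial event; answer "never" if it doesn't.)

never

Round 1 — N4 at 100 > 60. N4 trips offline.
  N4 sheds 100 MW to N13, N2: 50 each.
    N13: 40+50 = 90 > 80
    N2: 10+50 = 60 ≤ 70
Round 2 — N13 trips offline.
  N13 sheds 90 MW to N2, N20, N9: 30 each.
    N2: 60+30 = 90 > 70
    N20: 60+30 = 90 > 80
    N9: 20+30 = 50 ≤ 80
Round 3 — N2, N20 trip offline.
  N2 sheds 90 MW: no online neighbours, lost.
  N20 sheds 90 MW: no online neighbours, lost.
No further trips.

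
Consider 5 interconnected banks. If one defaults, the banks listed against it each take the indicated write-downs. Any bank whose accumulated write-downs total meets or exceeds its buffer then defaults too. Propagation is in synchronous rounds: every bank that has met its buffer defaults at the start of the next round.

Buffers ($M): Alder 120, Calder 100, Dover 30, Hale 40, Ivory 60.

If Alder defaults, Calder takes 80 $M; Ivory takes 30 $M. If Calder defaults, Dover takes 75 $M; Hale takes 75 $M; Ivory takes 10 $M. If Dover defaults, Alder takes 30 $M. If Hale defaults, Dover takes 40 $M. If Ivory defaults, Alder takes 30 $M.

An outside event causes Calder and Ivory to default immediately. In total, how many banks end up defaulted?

Round 1 — Calder, Ivory default (initial).
  Alder: +30 → 30 < 120
  Dover: +75 → 75 ≥ 30
  Hale: +75 → 75 ≥ 40
Round 2 — Dover, Hale default.
  Alder: +30 → 60 < 120
No further defaults.

4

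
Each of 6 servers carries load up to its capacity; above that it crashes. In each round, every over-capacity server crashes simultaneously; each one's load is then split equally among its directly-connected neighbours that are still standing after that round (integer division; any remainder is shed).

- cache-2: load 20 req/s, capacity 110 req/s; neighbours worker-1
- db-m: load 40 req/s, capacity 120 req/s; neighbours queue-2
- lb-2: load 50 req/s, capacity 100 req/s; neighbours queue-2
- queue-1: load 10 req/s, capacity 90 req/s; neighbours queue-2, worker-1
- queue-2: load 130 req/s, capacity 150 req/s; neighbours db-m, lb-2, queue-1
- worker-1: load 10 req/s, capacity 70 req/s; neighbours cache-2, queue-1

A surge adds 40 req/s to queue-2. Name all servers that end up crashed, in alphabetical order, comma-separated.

Round 1 — queue-2 at 170 > 150. queue-2 crashes.
  queue-2 sheds 170 req/s to db-m, lb-2, queue-1: 56 each (2 lost).
    db-m: 40+56 = 96 ≤ 120
    lb-2: 50+56 = 106 > 100
    queue-1: 10+56 = 66 ≤ 90
Round 2 — lb-2 crashes.
  lb-2 sheds 106 req/s: no online neighbours, lost.
No further crashes.

lb-2, queue-2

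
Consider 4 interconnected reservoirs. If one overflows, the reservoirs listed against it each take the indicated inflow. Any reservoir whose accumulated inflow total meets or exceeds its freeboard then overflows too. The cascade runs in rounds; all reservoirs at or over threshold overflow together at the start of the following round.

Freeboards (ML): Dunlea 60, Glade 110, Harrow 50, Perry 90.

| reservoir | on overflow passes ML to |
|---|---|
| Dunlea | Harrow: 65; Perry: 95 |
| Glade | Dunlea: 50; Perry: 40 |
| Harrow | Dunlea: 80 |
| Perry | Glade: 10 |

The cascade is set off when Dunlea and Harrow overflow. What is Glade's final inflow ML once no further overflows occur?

10

Round 1 — Dunlea, Harrow overflow (initial).
  Perry: +95 → 95 ≥ 90
Round 2 — Perry overflows.
  Glade: +10 → 10 < 110
No further overflows.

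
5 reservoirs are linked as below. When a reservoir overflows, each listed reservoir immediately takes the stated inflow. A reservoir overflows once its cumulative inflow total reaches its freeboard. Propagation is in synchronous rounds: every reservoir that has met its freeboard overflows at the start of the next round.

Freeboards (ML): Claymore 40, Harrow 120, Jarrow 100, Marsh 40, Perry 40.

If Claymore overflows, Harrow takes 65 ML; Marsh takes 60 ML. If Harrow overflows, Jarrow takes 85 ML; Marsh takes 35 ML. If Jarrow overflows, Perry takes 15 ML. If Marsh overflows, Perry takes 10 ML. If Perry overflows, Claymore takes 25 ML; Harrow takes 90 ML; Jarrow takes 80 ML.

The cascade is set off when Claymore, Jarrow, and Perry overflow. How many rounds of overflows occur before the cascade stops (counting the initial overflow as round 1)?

Round 1 — Claymore, Jarrow, Perry overflow (initial).
  Harrow: +65+90 → 155 ≥ 120
  Marsh: +60 → 60 ≥ 40
Round 2 — Harrow, Marsh overflow.
No further overflows.

2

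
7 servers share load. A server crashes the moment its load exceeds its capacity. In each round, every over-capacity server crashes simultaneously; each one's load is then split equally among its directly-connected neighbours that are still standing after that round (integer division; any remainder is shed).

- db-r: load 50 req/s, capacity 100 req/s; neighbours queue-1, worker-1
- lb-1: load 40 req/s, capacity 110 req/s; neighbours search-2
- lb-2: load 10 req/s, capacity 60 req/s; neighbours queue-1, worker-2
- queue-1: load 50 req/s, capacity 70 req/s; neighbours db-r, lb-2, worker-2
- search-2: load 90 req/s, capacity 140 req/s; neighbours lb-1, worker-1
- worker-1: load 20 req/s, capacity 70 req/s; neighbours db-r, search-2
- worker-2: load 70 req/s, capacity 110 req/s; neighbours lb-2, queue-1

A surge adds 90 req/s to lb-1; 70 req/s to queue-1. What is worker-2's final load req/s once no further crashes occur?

110

Round 1 — lb-1 at 130 > 110; queue-1 at 120 > 70. lb-1, queue-1 crash.
  lb-1 sheds 130 req/s to search-2: 130 each.
    search-2: 90+130 = 220 > 140
  queue-1 sheds 120 req/s to db-r, lb-2, worker-2: 40 each.
    db-r: 50+40 = 90 ≤ 100
    lb-2: 10+40 = 50 ≤ 60
    worker-2: 70+40 = 110 ≤ 110
Round 2 — search-2 crashes.
  search-2 sheds 220 req/s to worker-1: 220 each.
    worker-1: 20+220 = 240 > 70
Round 3 — worker-1 crashes.
  worker-1 sheds 240 req/s to db-r: 240 each.
    db-r: 90+240 = 330 > 100
Round 4 — db-r crashes.
  db-r sheds 330 req/s: no online neighbours, lost.
No further crashes.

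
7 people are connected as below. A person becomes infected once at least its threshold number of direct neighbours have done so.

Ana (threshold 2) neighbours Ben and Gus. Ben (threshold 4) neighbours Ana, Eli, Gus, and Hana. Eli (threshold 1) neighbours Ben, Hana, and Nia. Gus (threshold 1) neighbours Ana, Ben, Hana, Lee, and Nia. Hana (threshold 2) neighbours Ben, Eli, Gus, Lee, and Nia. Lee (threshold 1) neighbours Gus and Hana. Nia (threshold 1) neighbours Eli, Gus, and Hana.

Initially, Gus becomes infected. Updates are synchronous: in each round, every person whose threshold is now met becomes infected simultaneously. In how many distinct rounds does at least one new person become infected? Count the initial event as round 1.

Round 1 — Gus becomes infected (initial).
Round 2 — checking thresholds:
  Ana: 1 of 2 neighbours < 2, below threshold.
  Ben: 1 of 4 neighbours < 4, below threshold.
  Hana: 1 of 5 neighbours < 2, below threshold.
  Lee: 1 of 2 neighbours ≥ 1, becomes infected.
  Nia: 1 of 3 neighbours ≥ 1, becomes infected.
Round 3 — checking thresholds:
  Ana: 1 of 2 neighbours < 2, below threshold.
  Ben: 1 of 4 neighbours < 4, below threshold.
  Eli: 1 of 3 neighbours ≥ 1, becomes infected.
  Hana: 3 of 5 neighbours ≥ 2, becomes infected.
Round 4 — no new infections; cascade stops.

3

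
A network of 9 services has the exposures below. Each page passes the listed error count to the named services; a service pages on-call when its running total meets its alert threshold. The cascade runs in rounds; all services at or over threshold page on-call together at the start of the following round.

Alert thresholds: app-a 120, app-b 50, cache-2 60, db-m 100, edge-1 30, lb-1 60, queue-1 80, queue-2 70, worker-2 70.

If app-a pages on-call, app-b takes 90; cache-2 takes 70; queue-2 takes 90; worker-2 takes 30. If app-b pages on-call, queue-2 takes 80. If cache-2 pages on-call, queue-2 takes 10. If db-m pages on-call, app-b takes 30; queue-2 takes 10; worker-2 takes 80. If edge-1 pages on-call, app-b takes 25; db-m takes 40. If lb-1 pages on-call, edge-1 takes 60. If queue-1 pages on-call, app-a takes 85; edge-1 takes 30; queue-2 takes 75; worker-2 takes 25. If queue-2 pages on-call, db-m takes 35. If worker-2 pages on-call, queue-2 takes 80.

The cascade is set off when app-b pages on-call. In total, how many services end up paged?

Round 1 — app-b pages on-call (initial).
  queue-2: +80 → 80 ≥ 70
Round 2 — queue-2 pages on-call.
  db-m: +35 → 35 < 100
No further pages.

2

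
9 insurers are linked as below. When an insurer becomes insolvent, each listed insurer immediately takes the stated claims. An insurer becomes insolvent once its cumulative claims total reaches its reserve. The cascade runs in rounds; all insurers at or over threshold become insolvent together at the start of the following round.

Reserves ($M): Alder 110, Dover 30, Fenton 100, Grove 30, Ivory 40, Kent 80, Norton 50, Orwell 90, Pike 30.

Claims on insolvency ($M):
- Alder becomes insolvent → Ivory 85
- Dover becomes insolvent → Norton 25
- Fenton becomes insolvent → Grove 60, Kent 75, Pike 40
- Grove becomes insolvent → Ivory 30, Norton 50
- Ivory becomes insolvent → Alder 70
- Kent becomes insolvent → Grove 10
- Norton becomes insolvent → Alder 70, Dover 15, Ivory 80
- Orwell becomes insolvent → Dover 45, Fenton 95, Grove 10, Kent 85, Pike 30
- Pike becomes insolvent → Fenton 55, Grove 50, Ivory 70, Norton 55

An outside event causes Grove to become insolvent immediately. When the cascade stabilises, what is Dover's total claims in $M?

Round 1 — Grove becomes insolvent (initial).
  Ivory: +30 → 30 < 40
  Norton: +50 → 50 ≥ 50
Round 2 — Norton becomes insolvent.
  Alder: +70 → 70 < 110
  Dover: +15 → 15 < 30
  Ivory: +80 → 110 ≥ 40
Round 3 — Ivory becomes insolvent.
  Alder: +70 → 140 ≥ 110
Round 4 — Alder becomes insolvent.
No further insolvencies.

15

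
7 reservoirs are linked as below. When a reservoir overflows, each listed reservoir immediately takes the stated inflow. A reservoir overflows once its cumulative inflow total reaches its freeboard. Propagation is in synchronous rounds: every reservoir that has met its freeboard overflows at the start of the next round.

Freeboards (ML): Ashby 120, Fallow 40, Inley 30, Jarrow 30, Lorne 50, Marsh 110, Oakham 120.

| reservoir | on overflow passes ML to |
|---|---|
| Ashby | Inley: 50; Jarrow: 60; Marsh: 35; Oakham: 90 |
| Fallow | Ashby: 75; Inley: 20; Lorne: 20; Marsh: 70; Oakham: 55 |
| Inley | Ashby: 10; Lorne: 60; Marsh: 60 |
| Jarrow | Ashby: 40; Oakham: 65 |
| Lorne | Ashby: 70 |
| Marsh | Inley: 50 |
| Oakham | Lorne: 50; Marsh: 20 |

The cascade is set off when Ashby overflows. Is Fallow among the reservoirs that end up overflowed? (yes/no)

no

Round 1 — Ashby overflows (initial).
  Inley: +50 → 50 ≥ 30
  Jarrow: +60 → 60 ≥ 30
  Marsh: +35 → 35 < 110
  Oakham: +90 → 90 < 120
Round 2 — Inley, Jarrow overflow.
  Lorne: +60 → 60 ≥ 50
  Marsh: +60 → 95 < 110
  Oakham: +65 → 155 ≥ 120
Round 3 — Lorne, Oakham overflow.
  Marsh: +20 → 115 ≥ 110
Round 4 — Marsh overflows.
No further overflows.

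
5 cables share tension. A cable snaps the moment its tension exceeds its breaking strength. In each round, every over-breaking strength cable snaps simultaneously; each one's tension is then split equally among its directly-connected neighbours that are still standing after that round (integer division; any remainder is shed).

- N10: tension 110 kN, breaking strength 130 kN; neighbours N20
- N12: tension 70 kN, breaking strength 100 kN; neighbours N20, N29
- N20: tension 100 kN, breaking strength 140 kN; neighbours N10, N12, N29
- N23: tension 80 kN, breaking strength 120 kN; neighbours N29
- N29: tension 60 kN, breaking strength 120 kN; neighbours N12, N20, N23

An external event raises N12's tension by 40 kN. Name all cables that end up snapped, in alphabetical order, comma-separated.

N10, N12, N20, N23, N29

Round 1 — N12 at 110 > 100. N12 snaps.
  N12 sheds 110 kN to N20, N29: 55 each.
    N20: 100+55 = 155 > 140
    N29: 60+55 = 115 ≤ 120
Round 2 — N20 snaps.
  N20 sheds 155 kN to N10, N29: 77 each (1 lost).
    N10: 110+77 = 187 > 130
    N29: 115+77 = 192 > 120
Round 3 — N10, N29 snap.
  N10 sheds 187 kN: no online neighbours, lost.
  N29 sheds 192 kN to N23: 192 each.
    N23: 80+192 = 272 > 120
Round 4 — N23 snaps.
  N23 sheds 272 kN: no online neighbours, lost.
No further breaks.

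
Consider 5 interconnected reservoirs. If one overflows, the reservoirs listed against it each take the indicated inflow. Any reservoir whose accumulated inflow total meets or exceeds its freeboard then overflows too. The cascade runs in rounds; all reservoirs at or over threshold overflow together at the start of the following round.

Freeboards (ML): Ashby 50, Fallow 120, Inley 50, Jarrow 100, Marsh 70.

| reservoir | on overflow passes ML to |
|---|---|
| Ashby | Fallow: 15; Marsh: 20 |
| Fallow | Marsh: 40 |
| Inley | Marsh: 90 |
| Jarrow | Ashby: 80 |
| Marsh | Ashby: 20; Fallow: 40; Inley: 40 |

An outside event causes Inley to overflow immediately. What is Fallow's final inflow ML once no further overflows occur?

40

Round 1 — Inley overflows (initial).
  Marsh: +90 → 90 ≥ 70
Round 2 — Marsh overflows.
  Ashby: +20 → 20 < 50
  Fallow: +40 → 40 < 120
No further overflows.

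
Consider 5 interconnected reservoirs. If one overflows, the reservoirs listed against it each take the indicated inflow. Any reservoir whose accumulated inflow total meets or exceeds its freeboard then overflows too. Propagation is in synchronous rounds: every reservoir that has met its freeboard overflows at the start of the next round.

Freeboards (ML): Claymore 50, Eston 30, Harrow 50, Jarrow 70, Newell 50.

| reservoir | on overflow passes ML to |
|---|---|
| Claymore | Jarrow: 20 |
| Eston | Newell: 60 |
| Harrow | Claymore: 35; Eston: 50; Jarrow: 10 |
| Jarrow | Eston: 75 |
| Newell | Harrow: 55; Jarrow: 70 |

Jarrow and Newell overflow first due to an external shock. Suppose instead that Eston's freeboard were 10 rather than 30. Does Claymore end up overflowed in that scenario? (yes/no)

no

With Eston's freeboard at 10:
Round 1 — Jarrow, Newell overflow (initial).
  Eston: +75 → 75 ≥ 10
  Harrow: +55 → 55 ≥ 50
Round 2 — Eston, Harrow overflow.
  Claymore: +35 → 35 < 50
No further overflows.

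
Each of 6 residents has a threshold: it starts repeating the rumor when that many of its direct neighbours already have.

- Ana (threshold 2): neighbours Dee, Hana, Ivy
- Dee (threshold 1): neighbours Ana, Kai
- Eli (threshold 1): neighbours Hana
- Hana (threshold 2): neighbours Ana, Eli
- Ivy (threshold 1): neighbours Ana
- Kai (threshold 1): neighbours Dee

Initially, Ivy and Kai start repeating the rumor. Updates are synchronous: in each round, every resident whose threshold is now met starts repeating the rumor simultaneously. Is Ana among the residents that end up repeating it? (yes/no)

yes

Round 1 — Ivy, Kai start repeating the rumor (initial).
Round 2 — checking thresholds:
  Ana: 1 of 3 neighbours < 2, below threshold.
  Dee: 1 of 2 neighbours ≥ 1, starts repeating the rumor.
Round 3 — checking thresholds:
  Ana: 2 of 3 neighbours ≥ 2, starts repeating the rumor.
Round 4 — no new spreads; cascade stops.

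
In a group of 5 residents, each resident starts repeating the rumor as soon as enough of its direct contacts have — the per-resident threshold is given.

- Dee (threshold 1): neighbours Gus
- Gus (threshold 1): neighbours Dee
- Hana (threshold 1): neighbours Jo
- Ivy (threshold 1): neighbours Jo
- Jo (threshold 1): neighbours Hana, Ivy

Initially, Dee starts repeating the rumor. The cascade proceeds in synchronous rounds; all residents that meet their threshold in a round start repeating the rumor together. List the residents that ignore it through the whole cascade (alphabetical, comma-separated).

Round 1 — Dee starts repeating the rumor (initial).
Round 2 — checking thresholds:
  Gus: 1 of 1 neighbours ≥ 1, starts repeating the rumor.
Round 3 — no new spreads; cascade stops.

Hana, Ivy, Jo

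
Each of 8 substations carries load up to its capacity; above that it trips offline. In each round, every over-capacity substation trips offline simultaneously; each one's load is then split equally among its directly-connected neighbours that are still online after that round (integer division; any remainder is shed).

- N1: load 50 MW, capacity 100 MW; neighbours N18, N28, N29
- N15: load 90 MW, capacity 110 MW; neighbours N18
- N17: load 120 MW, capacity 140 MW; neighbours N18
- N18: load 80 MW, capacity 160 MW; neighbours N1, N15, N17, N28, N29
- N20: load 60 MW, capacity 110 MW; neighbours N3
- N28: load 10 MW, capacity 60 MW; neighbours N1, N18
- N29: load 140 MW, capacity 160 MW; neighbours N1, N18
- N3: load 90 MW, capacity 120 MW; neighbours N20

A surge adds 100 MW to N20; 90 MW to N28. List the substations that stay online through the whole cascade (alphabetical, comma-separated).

Round 1 — N20 at 160 > 110; N28 at 100 > 60. N20, N28 trip offline.
  N20 sheds 160 MW to N3: 160 each.
    N3: 90+160 = 250 > 120
  N28 sheds 100 MW to N1, N18: 50 each.
    N1: 50+50 = 100 ≤ 100
    N18: 80+50 = 130 ≤ 160
Round 2 — N3 trips offline.
  N3 sheds 250 MW: no online neighbours, lost.
No further trips.

N1, N15, N17, N18, N29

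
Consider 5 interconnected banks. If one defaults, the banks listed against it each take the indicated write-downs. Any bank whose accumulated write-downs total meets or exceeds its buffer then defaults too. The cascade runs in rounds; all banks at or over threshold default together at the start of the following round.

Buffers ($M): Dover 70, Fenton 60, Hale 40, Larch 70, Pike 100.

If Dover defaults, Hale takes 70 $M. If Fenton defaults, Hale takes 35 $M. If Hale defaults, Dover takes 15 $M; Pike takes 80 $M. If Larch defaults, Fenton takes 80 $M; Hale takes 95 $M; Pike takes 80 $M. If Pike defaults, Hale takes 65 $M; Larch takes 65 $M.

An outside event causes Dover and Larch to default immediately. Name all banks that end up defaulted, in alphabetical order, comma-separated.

Dover, Fenton, Hale, Larch, Pike

Round 1 — Dover, Larch default (initial).
  Fenton: +80 → 80 ≥ 60
  Hale: +70+95 → 165 ≥ 40
  Pike: +80 → 80 < 100
Round 2 — Fenton, Hale default.
  Pike: +80 → 160 ≥ 100
Round 3 — Pike defaults.
No further defaults.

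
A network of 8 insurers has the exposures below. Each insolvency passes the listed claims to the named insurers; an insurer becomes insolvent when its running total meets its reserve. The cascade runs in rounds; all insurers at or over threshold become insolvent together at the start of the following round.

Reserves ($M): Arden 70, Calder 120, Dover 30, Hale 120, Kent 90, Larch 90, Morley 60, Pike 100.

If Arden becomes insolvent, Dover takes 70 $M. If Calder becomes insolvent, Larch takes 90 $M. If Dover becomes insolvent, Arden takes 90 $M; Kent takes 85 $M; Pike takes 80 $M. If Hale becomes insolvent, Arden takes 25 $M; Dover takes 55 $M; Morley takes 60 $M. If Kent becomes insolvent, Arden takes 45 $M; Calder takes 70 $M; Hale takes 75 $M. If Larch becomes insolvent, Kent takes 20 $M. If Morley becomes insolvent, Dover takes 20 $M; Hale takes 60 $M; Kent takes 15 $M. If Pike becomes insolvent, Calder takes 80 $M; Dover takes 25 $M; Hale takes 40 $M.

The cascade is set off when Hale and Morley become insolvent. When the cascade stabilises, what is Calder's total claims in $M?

70

Round 1 — Hale, Morley become insolvent (initial).
  Arden: +25 → 25 < 70
  Dover: +55+20 → 75 ≥ 30
  Kent: +15 → 15 < 90
Round 2 — Dover becomes insolvent.
  Arden: +90 → 115 ≥ 70
  Kent: +85 → 100 ≥ 90
  Pike: +80 → 80 < 100
Round 3 — Arden, Kent become insolvent.
  Calder: +70 → 70 < 120
No further insolvencies.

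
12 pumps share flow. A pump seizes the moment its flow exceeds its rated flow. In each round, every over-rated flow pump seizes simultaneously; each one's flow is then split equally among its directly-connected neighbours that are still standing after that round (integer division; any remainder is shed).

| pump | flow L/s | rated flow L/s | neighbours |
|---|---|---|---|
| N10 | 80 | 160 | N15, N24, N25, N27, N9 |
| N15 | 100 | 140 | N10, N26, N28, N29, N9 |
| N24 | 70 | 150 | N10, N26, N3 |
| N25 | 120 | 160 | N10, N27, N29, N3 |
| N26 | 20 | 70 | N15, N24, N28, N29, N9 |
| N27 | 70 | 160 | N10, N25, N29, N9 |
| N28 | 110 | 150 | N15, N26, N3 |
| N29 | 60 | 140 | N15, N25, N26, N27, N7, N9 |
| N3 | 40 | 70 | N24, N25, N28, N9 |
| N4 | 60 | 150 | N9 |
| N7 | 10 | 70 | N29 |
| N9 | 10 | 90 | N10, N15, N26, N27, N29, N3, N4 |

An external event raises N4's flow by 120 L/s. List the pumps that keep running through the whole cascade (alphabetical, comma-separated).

Round 1 — N4 at 180 > 150. N4 seizes.
  N4 sheds 180 L/s to N9: 180 each.
    N9: 10+180 = 190 > 90
Round 2 — N9 seizes.
  N9 sheds 190 L/s to N10, N15, N26, N27, N29, N3: 31 each (4 lost).
    N10: 80+31 = 111 ≤ 160
    N15: 100+31 = 131 ≤ 140
    N26: 20+31 = 51 ≤ 70
    N27: 70+31 = 101 ≤ 160
    N29: 60+31 = 91 ≤ 140
    N3: 40+31 = 71 > 70
Round 3 — N3 seizes.
  N3 sheds 71 L/s to N24, N25, N28: 23 each (2 lost).
    N24: 70+23 = 93 ≤ 150
    N25: 120+23 = 143 ≤ 160
    N28: 110+23 = 133 ≤ 150
No further seizures.

N10, N15, N24, N25, N26, N27, N28, N29, N7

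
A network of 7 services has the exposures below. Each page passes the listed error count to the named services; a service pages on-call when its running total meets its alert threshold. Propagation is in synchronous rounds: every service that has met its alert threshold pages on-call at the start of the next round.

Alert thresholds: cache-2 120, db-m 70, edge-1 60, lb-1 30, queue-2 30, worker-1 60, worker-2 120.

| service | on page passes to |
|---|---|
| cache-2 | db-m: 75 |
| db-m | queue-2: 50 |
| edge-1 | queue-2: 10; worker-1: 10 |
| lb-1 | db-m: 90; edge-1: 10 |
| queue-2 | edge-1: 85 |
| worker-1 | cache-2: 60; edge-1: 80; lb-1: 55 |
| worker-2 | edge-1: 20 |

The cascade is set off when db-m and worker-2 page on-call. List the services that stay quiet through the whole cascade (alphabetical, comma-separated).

Round 1 — db-m, worker-2 page on-call (initial).
  edge-1: +20 → 20 < 60
  queue-2: +50 → 50 ≥ 30
Round 2 — queue-2 pages on-call.
  edge-1: +85 → 105 ≥ 60
Round 3 — edge-1 pages on-call.
  worker-1: +10 → 10 < 60
No further pages.

cache-2, lb-1, worker-1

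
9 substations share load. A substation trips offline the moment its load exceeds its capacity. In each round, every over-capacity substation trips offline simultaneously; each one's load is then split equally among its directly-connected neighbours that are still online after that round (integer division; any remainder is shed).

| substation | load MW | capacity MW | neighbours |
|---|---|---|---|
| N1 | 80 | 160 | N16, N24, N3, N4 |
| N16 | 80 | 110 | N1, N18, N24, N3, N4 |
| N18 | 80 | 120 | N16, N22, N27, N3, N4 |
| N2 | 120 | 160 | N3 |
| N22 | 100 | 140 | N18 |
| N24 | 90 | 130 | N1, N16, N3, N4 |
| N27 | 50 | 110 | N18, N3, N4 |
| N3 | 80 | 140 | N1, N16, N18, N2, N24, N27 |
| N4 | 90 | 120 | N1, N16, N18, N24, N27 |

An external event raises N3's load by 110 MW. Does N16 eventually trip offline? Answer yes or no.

yes

Round 1 — N3 at 190 > 140. N3 trips offline.
  N3 sheds 190 MW to N1, N16, N18, N2, N24, N27: 31 each (4 lost).
    N1: 80+31 = 111 ≤ 160
    N16: 80+31 = 111 > 110
    N18: 80+31 = 111 ≤ 120
    N2: 120+31 = 151 ≤ 160
    N24: 90+31 = 121 ≤ 130
    N27: 50+31 = 81 ≤ 110
Round 2 — N16 trips offline.
  N16 sheds 111 MW to N1, N18, N24, N4: 27 each (3 lost).
    N1: 111+27 = 138 ≤ 160
    N18: 111+27 = 138 > 120
    N24: 121+27 = 148 > 130
    N4: 90+27 = 117 ≤ 120
Round 3 — N18, N24 trip offline.
  N18 sheds 138 MW to N22, N27, N4: 46 each.
    N22: 100+46 = 146 > 140
    N27: 81+46 = 127 > 110
    N4: 117+46 = 163 > 120
  N24 sheds 148 MW to N1, N4: 74 each.
    N1: 138+74 = 212 > 160
    N4: 163+74 = 237 > 120
Round 4 — N1, N22, N27, N4 trip offline.
  N1 sheds 212 MW: no online neighbours, lost.
  N22 sheds 146 MW: no online neighbours, lost.
  N27 sheds 127 MW: no online neighbours, lost.
  N4 sheds 237 MW: no online neighbours, lost.
No further trips.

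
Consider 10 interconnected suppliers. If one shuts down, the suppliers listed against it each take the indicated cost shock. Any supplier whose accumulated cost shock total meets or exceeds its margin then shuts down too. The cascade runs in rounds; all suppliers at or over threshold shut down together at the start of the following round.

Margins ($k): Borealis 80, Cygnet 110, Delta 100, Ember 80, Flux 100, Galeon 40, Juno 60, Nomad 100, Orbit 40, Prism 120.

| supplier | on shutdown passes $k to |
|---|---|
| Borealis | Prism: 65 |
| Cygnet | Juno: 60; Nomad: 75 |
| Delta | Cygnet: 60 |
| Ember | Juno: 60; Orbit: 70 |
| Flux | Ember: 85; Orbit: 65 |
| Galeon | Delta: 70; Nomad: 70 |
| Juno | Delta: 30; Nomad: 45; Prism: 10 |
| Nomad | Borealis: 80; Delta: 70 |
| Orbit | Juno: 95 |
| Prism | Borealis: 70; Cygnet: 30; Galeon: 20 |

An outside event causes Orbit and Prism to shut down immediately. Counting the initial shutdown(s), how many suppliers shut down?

Round 1 — Orbit, Prism shut down (initial).
  Borealis: +70 → 70 < 80
  Cygnet: +30 → 30 < 110
  Galeon: +20 → 20 < 40
  Juno: +95 → 95 ≥ 60
Round 2 — Juno shuts down.
  Delta: +30 → 30 < 100
  Nomad: +45 → 45 < 100
No further shutdowns.

3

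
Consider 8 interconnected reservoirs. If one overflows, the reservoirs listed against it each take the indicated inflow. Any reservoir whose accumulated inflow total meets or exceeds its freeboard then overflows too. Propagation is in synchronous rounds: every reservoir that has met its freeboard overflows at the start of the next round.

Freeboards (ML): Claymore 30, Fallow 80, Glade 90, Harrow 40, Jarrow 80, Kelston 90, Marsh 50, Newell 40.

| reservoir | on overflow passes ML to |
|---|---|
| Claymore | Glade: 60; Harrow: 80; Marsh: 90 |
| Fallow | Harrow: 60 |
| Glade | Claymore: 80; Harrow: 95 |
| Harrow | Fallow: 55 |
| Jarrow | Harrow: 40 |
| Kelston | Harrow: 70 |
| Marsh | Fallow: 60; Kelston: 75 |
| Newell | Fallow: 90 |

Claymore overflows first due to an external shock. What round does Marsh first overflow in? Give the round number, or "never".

2

Round 1 — Claymore overflows (initial).
  Glade: +60 → 60 < 90
  Harrow: +80 → 80 ≥ 40
  Marsh: +90 → 90 ≥ 50
Round 2 — Harrow, Marsh overflow.
  Fallow: +55+60 → 115 ≥ 80
  Kelston: +75 → 75 < 90
Round 3 — Fallow overflows.
No further overflows.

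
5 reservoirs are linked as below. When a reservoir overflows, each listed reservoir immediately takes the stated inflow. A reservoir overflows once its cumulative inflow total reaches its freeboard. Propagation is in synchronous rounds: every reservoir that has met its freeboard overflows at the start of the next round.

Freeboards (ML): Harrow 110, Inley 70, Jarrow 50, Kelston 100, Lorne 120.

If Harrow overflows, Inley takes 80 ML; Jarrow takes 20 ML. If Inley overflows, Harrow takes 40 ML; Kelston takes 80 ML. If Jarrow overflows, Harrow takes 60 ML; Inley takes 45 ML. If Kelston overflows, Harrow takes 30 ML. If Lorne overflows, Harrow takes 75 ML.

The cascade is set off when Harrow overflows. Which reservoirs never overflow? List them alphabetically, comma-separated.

Jarrow, Kelston, Lorne

Round 1 — Harrow overflows (initial).
  Inley: +80 → 80 ≥ 70
  Jarrow: +20 → 20 < 50
Round 2 — Inley overflows.
  Kelston: +80 → 80 < 100
No further overflows.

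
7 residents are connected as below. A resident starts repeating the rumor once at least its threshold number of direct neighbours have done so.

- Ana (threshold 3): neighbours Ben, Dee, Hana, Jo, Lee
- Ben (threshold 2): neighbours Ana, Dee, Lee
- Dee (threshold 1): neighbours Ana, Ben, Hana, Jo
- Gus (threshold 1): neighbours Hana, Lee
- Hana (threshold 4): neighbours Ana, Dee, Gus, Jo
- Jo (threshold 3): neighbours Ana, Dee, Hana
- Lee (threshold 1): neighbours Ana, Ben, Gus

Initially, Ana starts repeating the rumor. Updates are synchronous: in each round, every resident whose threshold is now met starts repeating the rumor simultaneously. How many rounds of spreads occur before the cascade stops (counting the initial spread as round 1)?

3

Round 1 — Ana starts repeating the rumor (initial).
Round 2 — checking thresholds:
  Ben: 1 of 3 neighbours < 2, below threshold.
  Dee: 1 of 4 neighbours ≥ 1, starts repeating the rumor.
  Hana: 1 of 4 neighbours < 4, below threshold.
  Jo: 1 of 3 neighbours < 3, below threshold.
  Lee: 1 of 3 neighbours ≥ 1, starts repeating the rumor.
Round 3 — checking thresholds:
  Ben: 3 of 3 neighbours ≥ 2, starts repeating the rumor.
  Gus: 1 of 2 neighbours ≥ 1, starts repeating the rumor.
  Hana: 2 of 4 neighbours < 4, below threshold.
  Jo: 2 of 3 neighbours < 3, below threshold.
Round 4 — no new spreads; cascade stops.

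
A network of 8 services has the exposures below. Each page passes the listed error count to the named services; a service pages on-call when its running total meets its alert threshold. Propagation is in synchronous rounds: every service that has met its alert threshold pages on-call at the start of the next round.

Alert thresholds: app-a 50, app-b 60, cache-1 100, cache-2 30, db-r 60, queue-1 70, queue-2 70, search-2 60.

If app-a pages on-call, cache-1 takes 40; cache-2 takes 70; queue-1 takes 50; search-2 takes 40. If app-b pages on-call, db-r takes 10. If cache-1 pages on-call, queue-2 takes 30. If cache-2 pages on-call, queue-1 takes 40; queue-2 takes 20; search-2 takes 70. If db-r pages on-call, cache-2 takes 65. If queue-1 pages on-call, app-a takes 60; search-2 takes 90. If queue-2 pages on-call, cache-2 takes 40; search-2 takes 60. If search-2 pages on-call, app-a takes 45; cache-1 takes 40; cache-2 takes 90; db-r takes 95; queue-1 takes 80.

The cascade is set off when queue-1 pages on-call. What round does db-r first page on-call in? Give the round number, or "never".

Round 1 — queue-1 pages on-call (initial).
  app-a: +60 → 60 ≥ 50
  search-2: +90 → 90 ≥ 60
Round 2 — app-a, search-2 page on-call.
  cache-1: +40+40 → 80 < 100
  cache-2: +70+90 → 160 ≥ 30
  db-r: +95 → 95 ≥ 60
Round 3 — cache-2, db-r page on-call.
  queue-2: +20 → 20 < 70
No further pages.

3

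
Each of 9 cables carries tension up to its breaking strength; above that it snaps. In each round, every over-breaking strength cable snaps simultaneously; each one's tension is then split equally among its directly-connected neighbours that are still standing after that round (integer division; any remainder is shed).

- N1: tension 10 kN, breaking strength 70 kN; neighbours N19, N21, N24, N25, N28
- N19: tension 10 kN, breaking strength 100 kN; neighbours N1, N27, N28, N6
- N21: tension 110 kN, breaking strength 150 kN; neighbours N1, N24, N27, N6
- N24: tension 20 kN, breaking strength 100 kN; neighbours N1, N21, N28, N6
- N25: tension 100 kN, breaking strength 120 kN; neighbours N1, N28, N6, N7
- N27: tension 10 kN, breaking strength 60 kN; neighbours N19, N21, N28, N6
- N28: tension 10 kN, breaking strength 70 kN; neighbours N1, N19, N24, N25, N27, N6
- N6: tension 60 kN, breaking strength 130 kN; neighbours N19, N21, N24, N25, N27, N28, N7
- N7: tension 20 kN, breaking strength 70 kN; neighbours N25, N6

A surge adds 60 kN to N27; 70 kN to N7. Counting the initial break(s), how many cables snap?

9

Round 1 — N27 at 70 > 60; N7 at 90 > 70. N27, N7 snap.
  N27 sheds 70 kN to N19, N21, N28, N6: 17 each (2 lost).
    N19: 10+17 = 27 ≤ 100
    N21: 110+17 = 127 ≤ 150
    N28: 10+17 = 27 ≤ 70
    N6: 60+17 = 77 ≤ 130
  N7 sheds 90 kN to N25, N6: 45 each.
    N25: 100+45 = 145 > 120
    N6: 77+45 = 122 ≤ 130
Round 2 — N25 snaps.
  N25 sheds 145 kN to N1, N28, N6: 48 each (1 lost).
    N1: 10+48 = 58 ≤ 70
    N28: 27+48 = 75 > 70
    N6: 122+48 = 170 > 130
Round 3 — N28, N6 snap.
  N28 sheds 75 kN to N1, N19, N24: 25 each.
    N1: 58+25 = 83 > 70
    N19: 27+25 = 52 ≤ 100
    N24: 20+25 = 45 ≤ 100
  N6 sheds 170 kN to N19, N21, N24: 56 each (2 lost).
    N19: 52+56 = 108 > 100
    N21: 127+56 = 183 > 150
    N24: 45+56 = 101 > 100
Round 4 — N1, N19, N21, N24 snap.
  N1 sheds 83 kN: no online neighbours, lost.
  N19 sheds 108 kN: no online neighbours, lost.
  N21 sheds 183 kN: no online neighbours, lost.
  N24 sheds 101 kN: no online neighbours, lost.
No further breaks.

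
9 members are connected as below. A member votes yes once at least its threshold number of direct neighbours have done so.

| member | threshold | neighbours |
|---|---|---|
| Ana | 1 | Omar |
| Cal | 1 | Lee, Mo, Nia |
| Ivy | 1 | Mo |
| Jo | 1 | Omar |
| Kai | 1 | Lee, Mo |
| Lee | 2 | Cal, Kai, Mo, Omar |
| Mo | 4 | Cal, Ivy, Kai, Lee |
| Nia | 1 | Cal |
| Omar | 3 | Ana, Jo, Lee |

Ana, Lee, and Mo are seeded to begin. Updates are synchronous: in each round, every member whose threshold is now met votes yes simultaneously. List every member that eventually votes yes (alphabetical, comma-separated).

Ana, Cal, Ivy, Kai, Lee, Mo, Nia

Round 1 — Ana, Lee, Mo vote yes (initial).
Round 2 — checking thresholds:
  Cal: 2 of 3 neighbours ≥ 1, votes yes.
  Ivy: 1 of 1 neighbours ≥ 1, votes yes.
  Kai: 2 of 2 neighbours ≥ 1, votes yes.
  Omar: 2 of 3 neighbours < 3, below threshold.
Round 3 — checking thresholds:
  Nia: 1 of 1 neighbours ≥ 1, votes yes.
  Omar: 2 of 3 neighbours < 3, below threshold.
Round 4 — no new yes votes; cascade stops.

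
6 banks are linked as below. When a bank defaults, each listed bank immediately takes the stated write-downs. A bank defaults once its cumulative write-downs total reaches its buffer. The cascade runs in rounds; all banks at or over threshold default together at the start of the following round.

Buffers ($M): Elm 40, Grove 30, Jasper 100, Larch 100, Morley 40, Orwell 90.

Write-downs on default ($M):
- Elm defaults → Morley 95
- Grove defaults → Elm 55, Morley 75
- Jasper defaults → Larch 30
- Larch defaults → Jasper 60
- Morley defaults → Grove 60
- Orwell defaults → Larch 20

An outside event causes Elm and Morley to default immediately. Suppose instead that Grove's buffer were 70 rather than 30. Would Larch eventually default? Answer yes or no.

no

With Grove's buffer at 70:
Round 1 — Elm, Morley default (initial).
  Grove: +60 → 60 < 70
No further defaults.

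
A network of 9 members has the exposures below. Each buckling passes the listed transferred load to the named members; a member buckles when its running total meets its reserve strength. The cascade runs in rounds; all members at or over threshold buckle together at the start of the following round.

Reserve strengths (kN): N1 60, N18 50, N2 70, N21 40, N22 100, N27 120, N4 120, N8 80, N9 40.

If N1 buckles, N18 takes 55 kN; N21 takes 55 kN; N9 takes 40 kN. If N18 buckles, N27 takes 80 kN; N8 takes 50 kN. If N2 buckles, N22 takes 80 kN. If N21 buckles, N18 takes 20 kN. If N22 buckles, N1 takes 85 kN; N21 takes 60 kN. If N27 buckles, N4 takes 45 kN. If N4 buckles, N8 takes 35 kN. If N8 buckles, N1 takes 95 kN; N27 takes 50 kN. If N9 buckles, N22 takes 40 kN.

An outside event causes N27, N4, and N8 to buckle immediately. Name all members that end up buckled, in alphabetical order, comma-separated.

Round 1 — N27, N4, N8 buckle (initial).
  N1: +95 → 95 ≥ 60
Round 2 — N1 buckles.
  N18: +55 → 55 ≥ 50
  N21: +55 → 55 ≥ 40
  N9: +40 → 40 ≥ 40
Round 3 — N18, N21, N9 buckle.
  N22: +40 → 40 < 100
No further bucklings.

N1, N18, N21, N27, N4, N8, N9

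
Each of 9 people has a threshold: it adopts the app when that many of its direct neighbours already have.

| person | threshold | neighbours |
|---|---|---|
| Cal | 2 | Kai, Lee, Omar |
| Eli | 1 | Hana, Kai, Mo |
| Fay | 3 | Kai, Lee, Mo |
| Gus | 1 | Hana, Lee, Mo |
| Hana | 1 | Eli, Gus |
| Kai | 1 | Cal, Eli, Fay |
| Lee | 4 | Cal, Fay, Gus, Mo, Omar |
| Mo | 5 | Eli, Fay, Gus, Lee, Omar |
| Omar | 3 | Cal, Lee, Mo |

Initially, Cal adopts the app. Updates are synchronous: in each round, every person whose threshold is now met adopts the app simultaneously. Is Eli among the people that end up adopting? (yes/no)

yes

Round 1 — Cal adopts the app (initial).
Round 2 — checking thresholds:
  Kai: 1 of 3 neighbours ≥ 1, adopts the app.
  Lee: 1 of 5 neighbours < 4, holds.
  Omar: 1 of 3 neighbours < 3, holds.
Round 3 — checking thresholds:
  Eli: 1 of 3 neighbours ≥ 1, adopts the app.
  Fay: 1 of 3 neighbours < 3, holds.
  Lee: 1 of 5 neighbours < 4, holds.
  Omar: 1 of 3 neighbours < 3, holds.
Round 4 — checking thresholds:
  Fay: 1 of 3 neighbours < 3, holds.
  Hana: 1 of 2 neighbours ≥ 1, adopts the app.
  Lee: 1 of 5 neighbours < 4, holds.
  Mo: 1 of 5 neighbours < 5, holds.
  Omar: 1 of 3 neighbours < 3, holds.
Round 5 — checking thresholds:
  Fay: 1 of 3 neighbours < 3, holds.
  Gus: 1 of 3 neighbours ≥ 1, adopts the app.
  Lee: 1 of 5 neighbours < 4, holds.
  Mo: 1 of 5 neighbours < 5, holds.
  Omar: 1 of 3 neighbours < 3, holds.
Round 6 — no new adoptions; cascade stops.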